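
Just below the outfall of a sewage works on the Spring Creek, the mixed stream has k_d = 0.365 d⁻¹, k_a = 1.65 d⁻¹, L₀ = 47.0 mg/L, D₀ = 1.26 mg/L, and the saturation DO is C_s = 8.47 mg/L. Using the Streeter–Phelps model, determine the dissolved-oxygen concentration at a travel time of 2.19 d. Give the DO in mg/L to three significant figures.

DO ≈ 2.79 mg/L

k_d L₀/(k_a−k_d) = 0.365×47.0/(1.65−0.365) = 17.16/1.285 = 13.35 mg/L.
e^(−k_d t) = e^(−0.365×2.190) = 0.4496; e^(−k_a t) = e^(−1.65×2.190) = 0.02696.
D = 13.35 × (0.4496 − 0.02696) + 1.26 × 0.02696 = 5.643 + 0.03397 = 5.677 mg/L.
DO = C_s − D = 8.47 − 5.677 = 2.793 mg/L.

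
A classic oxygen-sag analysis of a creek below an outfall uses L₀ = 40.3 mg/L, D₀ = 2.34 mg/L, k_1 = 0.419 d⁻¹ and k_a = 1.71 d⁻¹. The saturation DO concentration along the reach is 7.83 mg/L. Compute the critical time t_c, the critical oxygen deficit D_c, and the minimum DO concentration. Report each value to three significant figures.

t_c ≈ 0.937 d; D_c ≈ 6.67 mg/L; min DO ≈ 1.16 mg/L

At the critical point dD/dt = 0, so k_1 L₀ e^(−k_1 t) = k_a D. Substituting D(t) from the Streeter–Phelps equation and solving for t gives
t_c = ln[(k_a/k_1)(1 − D₀(k_a−k_1)/(k_1 L₀))] / (k_a−k_1).
Here k_a−k_1 = 1.291 d⁻¹ and 1 − D₀(k_a−k_1)/(k_1 L₀) = 1 − 2.34×1.291/(0.419×40.3) = 0.8211, so
t_c = ln(4.081 × 0.8211) / 1.291 = 1.209 / 1.291 = 0.9367 d.
L(t_c) = L₀ e^(−k_1 t_c) = 40.3 × 0.6754 = 27.22 mg/L, and at the critical point k_a D_c = k_1 L, so D_c = (0.419/1.71) × 27.22 = 6.669 mg/L.
Minimum DO = C_s − D_c = 7.83 − 6.669 = 1.161 mg/L.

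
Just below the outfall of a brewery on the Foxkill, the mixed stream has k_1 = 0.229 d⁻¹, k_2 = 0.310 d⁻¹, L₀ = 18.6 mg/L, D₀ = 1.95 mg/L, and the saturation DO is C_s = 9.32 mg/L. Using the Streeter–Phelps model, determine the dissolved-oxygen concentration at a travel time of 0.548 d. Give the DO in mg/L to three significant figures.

k_1 L₀/(k_2−k_1) = 0.229×18.6/(0.310−0.229) = 4.259/0.08100 = 52.59 mg/L.
e^(−k_1 t) = e^(−0.229×0.5480) = 0.8821; e^(−k_2 t) = e^(−0.310×0.5480) = 0.8438.
D = 52.59 × (0.8821 − 0.8438) + 1.95 × 0.8438 = 2.014 + 1.645 = 3.659 mg/L.
DO = C_s − D = 9.32 − 3.659 = 5.661 mg/L.

DO ≈ 5.66 mg/L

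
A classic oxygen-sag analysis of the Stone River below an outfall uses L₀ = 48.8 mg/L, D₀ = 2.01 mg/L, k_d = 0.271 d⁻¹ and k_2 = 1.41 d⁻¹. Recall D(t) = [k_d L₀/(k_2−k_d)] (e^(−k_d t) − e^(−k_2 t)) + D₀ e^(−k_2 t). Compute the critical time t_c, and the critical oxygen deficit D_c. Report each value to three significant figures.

t_c ≈ 1.28 d; D_c ≈ 6.63 mg/L

At the critical point dD/dt = 0, so k_d L₀ e^(−k_d t) = k_2 D. Substituting D(t) from the Streeter–Phelps equation and solving for t gives
t_c = ln[(k_2/k_d)(1 − D₀(k_2−k_d)/(k_d L₀))] / (k_2−k_d).
Here k_2−k_d = 1.139 d⁻¹ and 1 − D₀(k_2−k_d)/(k_d L₀) = 1 − 2.01×1.139/(0.271×48.8) = 0.8269, so
t_c = ln(5.203 × 0.8269) / 1.139 = 1.459 / 1.139 = 1.281 d.
D_c = (k_d/k_2) L₀ e^(−k_d t_c) = (0.271/1.41) × 48.8 × e^(−0.271×1.281) = 0.1922 × 48.8 × 0.7067 = 6.628 mg/L.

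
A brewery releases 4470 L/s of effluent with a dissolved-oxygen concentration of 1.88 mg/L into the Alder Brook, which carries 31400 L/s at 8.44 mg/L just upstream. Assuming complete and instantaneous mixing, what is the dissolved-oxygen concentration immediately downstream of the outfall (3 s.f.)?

Flow-weighted mixing: C = (Q_r C_r + Q_w C_w)/(Q_r + Q_w)
= (31400×8.44 + 4470×1.88)/(31400 + 4470) = 273400/35870 = 7.623 mg/L.

7.62 mg/L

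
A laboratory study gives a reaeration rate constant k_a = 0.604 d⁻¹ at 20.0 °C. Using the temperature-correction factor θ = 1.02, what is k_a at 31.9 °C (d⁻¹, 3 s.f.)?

k_a ≈ 0.765 d⁻¹

k_a(T₂) = k_a(T₁) · θ^(T₂−T₁) = 0.604 × 1.02^(31.9−20.0)
= 0.604 × 1.02^11.9 = 0.604 × 1.266 = 0.7645 d⁻¹.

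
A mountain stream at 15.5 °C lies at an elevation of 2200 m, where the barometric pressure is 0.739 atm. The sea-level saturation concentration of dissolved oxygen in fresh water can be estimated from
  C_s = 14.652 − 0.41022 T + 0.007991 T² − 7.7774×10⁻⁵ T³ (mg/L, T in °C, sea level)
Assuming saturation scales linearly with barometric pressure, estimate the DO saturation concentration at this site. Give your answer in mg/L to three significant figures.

At sea level: C_s = 14.652 − 0.41022×15.5 + 0.007991×15.5² − 7.7774×10⁻⁵×15.5³ = 9.924 mg/L.
Pressure correction: C_s' = 9.924 × 0.739 = 7.334 mg/L.

C_s ≈ 7.33 mg/L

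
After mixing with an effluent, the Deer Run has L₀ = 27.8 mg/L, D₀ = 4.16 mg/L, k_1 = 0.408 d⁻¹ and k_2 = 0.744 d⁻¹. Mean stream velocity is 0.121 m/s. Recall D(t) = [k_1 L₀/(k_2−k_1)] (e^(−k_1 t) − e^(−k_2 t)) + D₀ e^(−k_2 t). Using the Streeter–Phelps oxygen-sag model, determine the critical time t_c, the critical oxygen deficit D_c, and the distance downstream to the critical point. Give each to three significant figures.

t_c = [1/(k_2−k_1)] ln[(k_2/k_1)(1 − D₀(k_2−k_1)/(k_1 L₀))]
= [1/(0.744−0.408)] ln[(0.744/0.408)(1 − 4.16×0.3360/(0.408×27.8))]
= (1/0.3360) ln[1.824 × 0.8768] = 2.976 × ln(1.599) = 2.976 × 0.4693 = 1.397 d.
L(t_c) = L₀ e^(−k_1 t_c) = 27.8 × 0.5656 = 15.72 mg/L, and at the critical point k_2 D_c = k_1 L, so D_c = (0.408/0.744) × 15.72 = 8.623 mg/L.
x_c = v t_c = 0.121 m/s × 1.397 d × 86400 s/d = 14600 m ≈ 14.6 km.

t_c ≈ 1.40 d; D_c ≈ 8.62 mg/L; x_c ≈ 14.6 km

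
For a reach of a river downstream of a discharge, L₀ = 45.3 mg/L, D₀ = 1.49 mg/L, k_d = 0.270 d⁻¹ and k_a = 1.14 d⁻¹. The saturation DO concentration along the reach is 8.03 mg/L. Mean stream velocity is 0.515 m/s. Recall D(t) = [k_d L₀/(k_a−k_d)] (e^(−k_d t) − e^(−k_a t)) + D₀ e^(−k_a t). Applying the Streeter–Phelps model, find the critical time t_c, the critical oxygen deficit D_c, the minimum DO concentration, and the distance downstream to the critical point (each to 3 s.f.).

t_c = [1/(k_a−k_d)] ln[(k_a/k_d)(1 − D₀(k_a−k_d)/(k_d L₀))]
= [1/(1.14−0.270)] ln[(1.14/0.270)(1 − 1.49×0.8700/(0.270×45.3))]
= (1/0.8700) ln[4.222 × 0.8940] = 1.149 × ln(3.775) = 1.149 × 1.328 = 1.527 d.
L(t_c) = L₀ e^(−k_d t_c) = 45.3 × 0.6622 = 30.00 mg/L, and at the critical point k_a D_c = k_d L, so D_c = (0.270/1.14) × 30.00 = 7.104 mg/L.
Minimum DO = C_s − D_c = 8.03 − 7.104 = 0.9257 mg/L.
x_c = v t_c = 0.515 m/s × 1.527 d × 86400 s/d = 67940 m ≈ 67.9 km.

t_c ≈ 1.53 d; D_c ≈ 7.10 mg/L; min DO ≈ 0.926 mg/L; x_c ≈ 67.9 km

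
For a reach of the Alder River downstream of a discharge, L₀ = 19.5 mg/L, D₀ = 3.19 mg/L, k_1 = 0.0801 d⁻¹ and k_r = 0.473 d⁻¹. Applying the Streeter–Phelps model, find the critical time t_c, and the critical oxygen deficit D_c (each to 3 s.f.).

t_c ≈ 0.392 d; D_c ≈ 3.20 mg/L

At the critical point dD/dt = 0, so k_1 L₀ e^(−k_1 t) = k_r D. Substituting D(t) from the Streeter–Phelps equation and solving for t gives
t_c = ln[(k_r/k_1)(1 − D₀(k_r−k_1)/(k_1 L₀))] / (k_r−k_1).
Here k_r−k_1 = 0.3929 d⁻¹ and 1 − D₀(k_r−k_1)/(k_1 L₀) = 1 − 3.19×0.3929/(0.0801×19.5) = 0.1976, so
t_c = ln(5.905 × 0.1976) / 0.3929 = 0.1542 / 0.3929 = 0.3924 d.
D_c = (k_1/k_r) L₀ e^(−k_1 t_c) = (0.0801/0.473) × 19.5 × e^(−0.0801×0.3924) = 0.1693 × 19.5 × 0.9691 = 3.200 mg/L.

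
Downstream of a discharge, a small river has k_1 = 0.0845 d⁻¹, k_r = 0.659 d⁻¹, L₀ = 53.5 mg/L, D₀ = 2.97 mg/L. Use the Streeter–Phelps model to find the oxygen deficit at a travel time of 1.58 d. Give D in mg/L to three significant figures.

D ≈ 5.16 mg/L

k_1 L₀/(k_r−k_1) = 0.0845×53.5/(0.659−0.0845) = 4.521/0.5745 = 7.869 mg/L.
e^(−k_1 t) = e^(−0.0845×1.580) = 0.8750; e^(−k_r t) = e^(−0.659×1.580) = 0.3530.
D = 7.869 × (0.8750 − 0.3530) + 2.97 × 0.3530 = 4.108 + 1.048 = 5.156 mg/L.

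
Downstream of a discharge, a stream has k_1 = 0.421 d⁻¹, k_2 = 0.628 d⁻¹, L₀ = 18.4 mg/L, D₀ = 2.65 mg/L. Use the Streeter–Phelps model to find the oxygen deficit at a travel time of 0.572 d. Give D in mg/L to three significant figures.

D ≈ 5.13 mg/L

k_1 L₀/(k_2−k_1) = 0.421×18.4/(0.628−0.421) = 7.746/0.2070 = 37.42 mg/L.
e^(−k_1 t) = e^(−0.421×0.5720) = 0.7860; e^(−k_2 t) = e^(−0.628×0.5720) = 0.6982.
D = 37.42 × (0.7860 − 0.6982) + 2.65 × 0.6982 = 3.284 + 1.850 = 5.135 mg/L.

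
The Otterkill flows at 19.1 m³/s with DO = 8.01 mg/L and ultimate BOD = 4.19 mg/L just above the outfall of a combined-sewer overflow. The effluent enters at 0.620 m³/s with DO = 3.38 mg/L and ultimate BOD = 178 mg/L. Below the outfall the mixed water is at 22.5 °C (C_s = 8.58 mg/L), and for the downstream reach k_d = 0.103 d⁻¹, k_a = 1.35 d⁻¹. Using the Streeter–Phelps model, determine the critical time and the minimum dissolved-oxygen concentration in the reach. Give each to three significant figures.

Mixed DO = (19.1×8.01 + 0.620×3.38)/(19.1+0.620) = 155.1/19.72 = 7.864 mg/L.
Mixed L₀ = (19.1×4.19 + 0.620×178)/(19.72) = 190.4/19.72 = 9.655 mg/L.
Initial deficit D₀ = C_s − DO₀ = 8.58 − 7.864 = 0.7156 mg/L.
t_c = (1/1.247) ln[(1.35/0.103)(1 − 0.7156×1.247/(0.103×9.655))] = 0.8019 × ln(1.346) = 0.2382 d.
D_c = (0.103/1.35) × 9.655 × e^(−0.103×0.2382) = 0.07630 × 9.655 × 0.9758 = 0.7188 mg/L.
Minimum DO = 8.58 − 0.7188 = 7.861 mg/L.

t_c ≈ 0.238 d; minimum DO ≈ 7.86 mg/L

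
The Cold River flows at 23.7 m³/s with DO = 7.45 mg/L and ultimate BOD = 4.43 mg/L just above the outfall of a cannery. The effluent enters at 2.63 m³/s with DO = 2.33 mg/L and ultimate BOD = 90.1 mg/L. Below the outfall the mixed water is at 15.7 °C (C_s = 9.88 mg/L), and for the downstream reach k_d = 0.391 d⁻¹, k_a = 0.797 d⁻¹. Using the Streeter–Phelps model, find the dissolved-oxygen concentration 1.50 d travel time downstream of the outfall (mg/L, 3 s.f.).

Mixed DO = (23.7×7.45 + 2.63×2.33)/(23.7+2.63) = 182.7/26.33 = 6.939 mg/L.
Mixed L₀ = (23.7×4.43 + 2.63×90.1)/(26.33) = 342.0/26.33 = 12.99 mg/L.
Initial deficit D₀ = C_s − DO₀ = 9.88 − 6.939 = 2.941 mg/L.
D(1.50) = [0.391×12.99/(0.797−0.391)](e^(−0.391×1.50) − e^(−0.797×1.50)) + 2.941 e^(−0.797×1.50)
= 12.51 × (0.5563 − 0.3026) + 2.941 × 0.3026 = 4.063 mg/L.
DO = 9.88 − 4.063 = 5.817 mg/L.

DO ≈ 5.82 mg/L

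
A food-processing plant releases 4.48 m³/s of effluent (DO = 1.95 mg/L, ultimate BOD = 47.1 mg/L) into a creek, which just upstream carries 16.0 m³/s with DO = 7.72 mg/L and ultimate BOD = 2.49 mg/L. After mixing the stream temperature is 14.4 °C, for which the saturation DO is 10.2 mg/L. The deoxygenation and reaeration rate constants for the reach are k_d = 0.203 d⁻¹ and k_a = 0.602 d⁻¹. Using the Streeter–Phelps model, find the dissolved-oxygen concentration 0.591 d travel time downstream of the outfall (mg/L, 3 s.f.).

Mixed DO = (16.0×7.72 + 4.48×1.95)/(16.0+4.48) = 132.3/20.48 = 6.458 mg/L.
Mixed L₀ = (16.0×2.49 + 4.48×47.1)/(20.48) = 250.8/20.48 = 12.25 mg/L.
Initial deficit D₀ = C_s − DO₀ = 10.2 − 6.458 = 3.742 mg/L.
D(0.591) = [0.203×12.25/(0.602−0.203)](e^(−0.203×0.591) − e^(−0.602×0.591)) + 3.742 e^(−0.602×0.591)
= 6.232 × (0.8869 − 0.7006) + 3.742 × 0.7006 = 3.783 mg/L.
DO = 10.2 − 3.783 = 6.417 mg/L.

DO ≈ 6.42 mg/L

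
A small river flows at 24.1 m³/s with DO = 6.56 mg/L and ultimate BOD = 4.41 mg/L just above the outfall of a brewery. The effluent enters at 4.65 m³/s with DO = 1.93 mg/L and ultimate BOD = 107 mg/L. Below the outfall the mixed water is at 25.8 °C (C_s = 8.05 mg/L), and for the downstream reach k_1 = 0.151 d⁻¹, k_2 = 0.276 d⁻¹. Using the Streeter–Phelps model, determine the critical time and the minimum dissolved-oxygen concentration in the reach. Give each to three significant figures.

t_c ≈ 4.09 d; minimum DO ≈ 1.85 mg/L

Mixed DO = (24.1×6.56 + 4.65×1.93)/(24.1+4.65) = 167.1/28.75 = 5.811 mg/L.
Mixed L₀ = (24.1×4.41 + 4.65×107)/(28.75) = 603.8/28.75 = 21.00 mg/L.
Initial deficit D₀ = C_s − DO₀ = 8.05 − 5.811 = 2.239 mg/L.
t_c = (1/0.1250) ln[(0.276/0.151)(1 − 2.239×0.1250/(0.151×21.00))] = 8.000 × ln(1.667) = 4.086 d.
D_c = (0.151/0.276) × 21.00 × e^(−0.151×4.086) = 0.5471 × 21.00 × 0.5396 = 6.200 mg/L.
Minimum DO = 8.05 − 6.200 = 1.850 mg/L.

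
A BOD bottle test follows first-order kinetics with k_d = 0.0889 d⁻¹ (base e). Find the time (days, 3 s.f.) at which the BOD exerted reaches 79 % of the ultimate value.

y/L₀ = 1 − e^(−k_d t) = 0.79 ⇒ e^(−k_d t) = 0.210
t = −ln(0.210) / 0.0889 = 1.561 / 0.0889 = 17.56 d.

t ≈ 17.6 d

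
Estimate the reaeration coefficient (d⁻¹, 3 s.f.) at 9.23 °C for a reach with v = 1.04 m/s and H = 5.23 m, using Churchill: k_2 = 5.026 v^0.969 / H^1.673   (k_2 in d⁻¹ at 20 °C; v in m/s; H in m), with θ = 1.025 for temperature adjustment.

k_2(20) = 5.026 × 1.04^0.969 / 5.23^1.673 = 5.026 × 1.039 / 15.92 = 0.3278 d⁻¹.
k_2(9.23) = 0.3278 × 1.025^(9.23−20) = 0.3278 × 0.7665 = 0.2513 d⁻¹.

k_2 ≈ 0.251 d⁻¹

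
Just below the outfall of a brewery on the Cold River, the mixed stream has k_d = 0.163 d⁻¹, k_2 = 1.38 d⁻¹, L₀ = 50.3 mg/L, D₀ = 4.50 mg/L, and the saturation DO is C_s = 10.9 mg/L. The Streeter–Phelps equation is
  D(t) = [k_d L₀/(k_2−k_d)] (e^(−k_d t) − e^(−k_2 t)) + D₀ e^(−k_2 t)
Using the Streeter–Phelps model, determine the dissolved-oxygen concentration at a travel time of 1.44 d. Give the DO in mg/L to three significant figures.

k_d L₀/(k_2−k_d) = 0.163×50.3/(1.38−0.163) = 8.199/1.217 = 6.737 mg/L.
e^(−k_d t) = e^(−0.163×1.440) = 0.7908; e^(−k_2 t) = e^(−1.38×1.440) = 0.1371.
D = 6.737 × (0.7908 − 0.1371) + 4.50 × 0.1371 = 4.404 + 0.6169 = 5.021 mg/L.
DO = C_s − D = 10.9 − 5.021 = 5.879 mg/L.

DO ≈ 5.88 mg/L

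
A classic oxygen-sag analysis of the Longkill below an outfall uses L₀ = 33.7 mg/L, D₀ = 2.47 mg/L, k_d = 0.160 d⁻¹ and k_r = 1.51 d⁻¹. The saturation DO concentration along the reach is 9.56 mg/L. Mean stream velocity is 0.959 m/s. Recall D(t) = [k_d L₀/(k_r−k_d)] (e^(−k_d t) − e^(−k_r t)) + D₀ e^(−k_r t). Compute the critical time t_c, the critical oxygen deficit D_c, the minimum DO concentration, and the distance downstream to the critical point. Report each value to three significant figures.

At the critical point dD/dt = 0, so k_d L₀ e^(−k_d t) = k_r D. Substituting D(t) from the Streeter–Phelps equation and solving for t gives
t_c = ln[(k_r/k_d)(1 − D₀(k_r−k_d)/(k_d L₀))] / (k_r−k_d).
Here k_r−k_d = 1.350 d⁻¹ and 1 − D₀(k_r−k_d)/(k_d L₀) = 1 − 2.47×1.350/(0.160×33.7) = 0.3816, so
t_c = ln(9.438 × 0.3816) / 1.350 = 1.281 / 1.350 = 0.9491 d.
D_c = (k_d/k_r) L₀ e^(−k_d t_c) = (0.160/1.51) × 33.7 × e^(−0.160×0.9491) = 0.1060 × 33.7 × 0.8591 = 3.068 mg/L.
Minimum DO = C_s − D_c = 9.56 − 3.068 = 6.492 mg/L.
x_c = v t_c = 0.959 m/s × 0.9491 d × 86400 s/d = 78640 m ≈ 78.6 km.

t_c ≈ 0.949 d; D_c ≈ 3.07 mg/L; min DO ≈ 6.49 mg/L; x_c ≈ 78.6 km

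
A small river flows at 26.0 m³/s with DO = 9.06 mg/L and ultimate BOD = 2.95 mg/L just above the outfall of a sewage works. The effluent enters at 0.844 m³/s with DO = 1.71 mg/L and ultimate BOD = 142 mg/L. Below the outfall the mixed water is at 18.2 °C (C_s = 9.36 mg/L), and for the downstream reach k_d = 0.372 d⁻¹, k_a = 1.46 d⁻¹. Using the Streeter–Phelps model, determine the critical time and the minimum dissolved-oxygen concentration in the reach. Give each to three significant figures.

Mixed DO = (26.0×9.06 + 0.844×1.71)/(26.0+0.844) = 237.0/26.84 = 8.829 mg/L.
Mixed L₀ = (26.0×2.95 + 0.844×142)/(26.84) = 196.5/26.84 = 7.322 mg/L.
Initial deficit D₀ = C_s − DO₀ = 9.36 − 8.829 = 0.5311 mg/L.
t_c = (1/1.088) ln[(1.46/0.372)(1 − 0.5311×1.088/(0.372×7.322))] = 0.9191 × ln(3.092) = 1.038 d.
D_c = (0.372/1.46) × 7.322 × e^(−0.372×1.038) = 0.2548 × 7.322 × 0.6798 = 1.268 mg/L.
Minimum DO = 9.36 − 1.268 = 8.092 mg/L.

t_c ≈ 1.04 d; minimum DO ≈ 8.09 mg/L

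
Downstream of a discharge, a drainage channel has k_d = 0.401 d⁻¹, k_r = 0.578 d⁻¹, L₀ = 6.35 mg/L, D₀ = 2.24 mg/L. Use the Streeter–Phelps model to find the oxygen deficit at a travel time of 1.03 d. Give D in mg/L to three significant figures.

k_d L₀/(k_r−k_d) = 0.401×6.35/(0.578−0.401) = 2.546/0.1770 = 14.39 mg/L.
e^(−k_d t) = e^(−0.401×1.030) = 0.6616; e^(−k_r t) = e^(−0.578×1.030) = 0.5514.
D = 14.39 × (0.6616 − 0.5514) + 2.24 × 0.5514 = 1.586 + 1.235 = 2.821 mg/L.

D ≈ 2.82 mg/L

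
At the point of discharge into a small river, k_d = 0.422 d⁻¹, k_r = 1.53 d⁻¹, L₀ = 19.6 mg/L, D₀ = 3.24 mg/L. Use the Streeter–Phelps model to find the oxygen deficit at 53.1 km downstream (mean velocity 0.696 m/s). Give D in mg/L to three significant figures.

D ≈ 4.05 mg/L

Travel time t = x/v = 53.1 km / (0.696 m/s) = 53100 m / 0.696 m/s = 76290 s = 0.8830 d.
k_d L₀/(k_r−k_d) = 0.422×19.6/(1.53−0.422) = 8.271/1.108 = 7.465 mg/L.
e^(−k_d t) = e^(−0.422×0.8830) = 0.6889; e^(−k_r t) = e^(−1.53×0.8830) = 0.2590.
D = 7.465 × (0.6889 − 0.2590) + 3.24 × 0.2590 = 3.210 + 0.8391 = 4.049 mg/L.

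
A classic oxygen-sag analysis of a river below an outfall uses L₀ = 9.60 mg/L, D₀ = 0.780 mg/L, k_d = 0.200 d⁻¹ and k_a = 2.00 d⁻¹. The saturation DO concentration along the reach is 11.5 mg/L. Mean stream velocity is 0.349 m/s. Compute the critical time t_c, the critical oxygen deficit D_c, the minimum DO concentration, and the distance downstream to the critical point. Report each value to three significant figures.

With k_a/k_d = 10.00 and 1 − D₀(k_a−k_d)/(k_d L₀) = 0.2687,
t_c = ln(10.00 × 0.2687) / (2.00 − 0.200) = ln(2.687) / 1.800 = 0.9886/1.800 = 0.5492 d.
L(t_c) = L₀ e^(−k_d t_c) = 9.60 × 0.8960 = 8.601 mg/L, and at the critical point k_a D_c = k_d L, so D_c = (0.200/2.00) × 8.601 = 0.8601 mg/L.
Minimum DO = C_s − D_c = 11.5 − 0.8601 = 10.64 mg/L.
x_c = v t_c = 0.349 m/s × 0.5492 d × 86400 s/d = 16560 m ≈ 16.6 km.

t_c ≈ 0.549 d; D_c ≈ 0.860 mg/L; min DO ≈ 10.6 mg/L; x_c ≈ 16.6 km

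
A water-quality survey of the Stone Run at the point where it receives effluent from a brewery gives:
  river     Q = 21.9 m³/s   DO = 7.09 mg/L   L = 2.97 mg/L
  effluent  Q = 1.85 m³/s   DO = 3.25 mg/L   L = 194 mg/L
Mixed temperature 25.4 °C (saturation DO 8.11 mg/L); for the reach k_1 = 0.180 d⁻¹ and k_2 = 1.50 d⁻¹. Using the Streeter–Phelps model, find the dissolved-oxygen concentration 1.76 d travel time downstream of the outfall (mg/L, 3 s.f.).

Mixed DO = (21.9×7.09 + 1.85×3.25)/(21.9+1.85) = 161.3/23.75 = 6.791 mg/L.
Mixed L₀ = (21.9×2.97 + 1.85×194)/(23.75) = 423.9/23.75 = 17.85 mg/L.
Initial deficit D₀ = C_s − DO₀ = 8.11 − 6.791 = 1.319 mg/L.
D(1.76) = [0.180×17.85/(1.50−0.180)](e^(−0.180×1.76) − e^(−1.50×1.76)) + 1.319 e^(−1.50×1.76)
= 2.434 × (0.7285 − 0.07136) + 1.319 × 0.07136 = 1.694 mg/L.
DO = 8.11 − 1.694 = 6.416 mg/L.

DO ≈ 6.42 mg/L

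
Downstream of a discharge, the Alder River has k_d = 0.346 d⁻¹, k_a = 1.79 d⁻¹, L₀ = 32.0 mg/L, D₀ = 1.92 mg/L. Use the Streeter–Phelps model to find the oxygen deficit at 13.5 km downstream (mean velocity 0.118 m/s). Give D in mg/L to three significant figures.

D ≈ 4.31 mg/L

Travel time t = x/v = 13.5 km / (0.118 m/s) = 13500 m / 0.118 m/s = 114400 s = 1.324 d.
k_d L₀/(k_a−k_d) = 0.346×32.0/(1.79−0.346) = 11.07/1.444 = 7.668 mg/L.
e^(−k_d t) = e^(−0.346×1.324) = 0.6324; e^(−k_a t) = e^(−1.79×1.324) = 0.09346.
D = 7.668 × (0.6324 − 0.09346) + 1.92 × 0.09346 = 4.133 + 0.1794 = 4.312 mg/L.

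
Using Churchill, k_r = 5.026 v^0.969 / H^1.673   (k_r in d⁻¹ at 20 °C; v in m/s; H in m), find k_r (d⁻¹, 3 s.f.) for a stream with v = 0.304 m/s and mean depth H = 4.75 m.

k_r = 5.026 × 0.304^0.969 / 4.75^1.673 = 5.026 × 0.3154 / 13.56 = 0.1170 d⁻¹.

k_r ≈ 0.117 d⁻¹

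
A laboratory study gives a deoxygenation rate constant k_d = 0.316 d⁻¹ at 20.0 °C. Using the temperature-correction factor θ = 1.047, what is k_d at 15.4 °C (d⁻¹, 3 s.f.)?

k_d(T₂) = k_d(T₁) · θ^(T₂−T₁) = 0.316 × 1.047^(15.4−20.0)
= 0.316 × 1.047^-4.60 = 0.316 × 0.8096 = 0.2558 d⁻¹.

k_d ≈ 0.256 d⁻¹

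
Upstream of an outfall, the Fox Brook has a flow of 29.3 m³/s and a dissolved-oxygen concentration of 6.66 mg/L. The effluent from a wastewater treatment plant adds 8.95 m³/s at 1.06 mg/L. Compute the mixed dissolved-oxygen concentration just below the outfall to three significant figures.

5.35 mg/L

Flow-weighted mixing: C = (Q_r C_r + Q_w C_w)/(Q_r + Q_w)
= (29.3×6.66 + 8.95×1.06)/(29.3 + 8.95) = 204.6/38.25 = 5.350 mg/L.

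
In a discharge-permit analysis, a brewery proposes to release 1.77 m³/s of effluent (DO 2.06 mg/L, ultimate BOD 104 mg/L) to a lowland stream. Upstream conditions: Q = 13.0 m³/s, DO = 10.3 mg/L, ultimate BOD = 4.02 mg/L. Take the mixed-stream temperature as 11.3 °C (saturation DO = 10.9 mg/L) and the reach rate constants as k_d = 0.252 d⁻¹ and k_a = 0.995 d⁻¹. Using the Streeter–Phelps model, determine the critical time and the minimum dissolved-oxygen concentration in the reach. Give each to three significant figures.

Mixed DO = (13.0×10.3 + 1.77×2.06)/(13.0+1.77) = 137.5/14.77 = 9.313 mg/L.
Mixed L₀ = (13.0×4.02 + 1.77×104)/(14.77) = 236.3/14.77 = 16.00 mg/L.
Initial deficit D₀ = C_s − DO₀ = 10.9 − 9.313 = 1.587 mg/L.
t_c = (1/0.7430) ln[(0.995/0.252)(1 − 1.587×0.7430/(0.252×16.00))] = 1.346 × ln(2.793) = 1.383 d.
D_c = (0.252/0.995) × 16.00 × e^(−0.252×1.383) = 0.2533 × 16.00 × 0.7058 = 2.860 mg/L.
Minimum DO = 10.9 − 2.860 = 8.040 mg/L.

t_c ≈ 1.38 d; minimum DO ≈ 8.04 mg/L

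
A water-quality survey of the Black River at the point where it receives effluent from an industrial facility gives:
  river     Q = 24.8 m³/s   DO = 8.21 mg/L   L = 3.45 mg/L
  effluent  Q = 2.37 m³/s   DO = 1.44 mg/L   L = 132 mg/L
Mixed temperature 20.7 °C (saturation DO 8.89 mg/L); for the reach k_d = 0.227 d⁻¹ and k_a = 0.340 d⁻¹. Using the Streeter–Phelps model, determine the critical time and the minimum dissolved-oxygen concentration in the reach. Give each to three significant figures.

Mixed DO = (24.8×8.21 + 2.37×1.44)/(24.8+2.37) = 207.0/27.17 = 7.619 mg/L.
Mixed L₀ = (24.8×3.45 + 2.37×132)/(27.17) = 398.4/27.17 = 14.66 mg/L.
Initial deficit D₀ = C_s − DO₀ = 8.89 − 7.619 = 1.271 mg/L.
t_c = (1/0.1130) ln[(0.340/0.227)(1 − 1.271×0.1130/(0.227×14.66))] = 8.850 × ln(1.433) = 3.185 d.
D_c = (0.227/0.340) × 14.66 × e^(−0.227×3.185) = 0.6676 × 14.66 × 0.4853 = 4.751 mg/L.
Minimum DO = 8.89 − 4.751 = 4.139 mg/L.

t_c ≈ 3.18 d; minimum DO ≈ 4.14 mg/L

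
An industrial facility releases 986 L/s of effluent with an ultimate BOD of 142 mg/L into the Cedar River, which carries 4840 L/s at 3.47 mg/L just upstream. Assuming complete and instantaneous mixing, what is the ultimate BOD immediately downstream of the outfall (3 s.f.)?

Flow-weighted mixing: C = (Q_r C_r + Q_w C_w)/(Q_r + Q_w)
= (4840×3.47 + 986×142)/(4840 + 986) = 156800/5826 = 26.92 mg/L.

26.9 mg/L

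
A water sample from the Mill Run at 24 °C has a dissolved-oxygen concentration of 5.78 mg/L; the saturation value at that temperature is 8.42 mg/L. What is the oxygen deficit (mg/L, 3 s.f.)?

D ≈ 2.64 mg/L

D = C_s − C = 8.42 − 5.78 = 2.64 mg/L.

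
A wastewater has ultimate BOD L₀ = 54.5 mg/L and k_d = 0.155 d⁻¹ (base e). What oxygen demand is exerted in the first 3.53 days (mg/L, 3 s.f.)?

y_t = L₀(1 − e^(−k_d t)) = 54.5 × (1 − e^(−0.155×3.53))
= 54.5 × (1 − 0.5786) = 54.5 × 0.4214 = 22.97 mg/L.

y ≈ 23.0 mg/L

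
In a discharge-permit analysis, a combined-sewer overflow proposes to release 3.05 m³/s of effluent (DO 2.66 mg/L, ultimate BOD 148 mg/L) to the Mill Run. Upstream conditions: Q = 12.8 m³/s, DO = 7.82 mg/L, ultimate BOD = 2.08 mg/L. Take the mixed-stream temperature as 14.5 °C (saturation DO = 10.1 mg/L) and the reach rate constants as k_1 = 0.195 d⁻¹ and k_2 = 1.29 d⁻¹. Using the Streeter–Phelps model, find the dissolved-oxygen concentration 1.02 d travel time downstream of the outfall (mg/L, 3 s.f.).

DO ≈ 6.26 mg/L

Mixed DO = (12.8×7.82 + 3.05×2.66)/(12.8+3.05) = 108.2/15.85 = 6.827 mg/L.
Mixed L₀ = (12.8×2.08 + 3.05×148)/(15.85) = 478.0/15.85 = 30.16 mg/L.
Initial deficit D₀ = C_s − DO₀ = 10.1 − 6.827 = 3.273 mg/L.
D(1.02) = [0.195×30.16/(1.29−0.195)](e^(−0.195×1.02) − e^(−1.29×1.02)) + 3.273 e^(−1.29×1.02)
= 5.371 × (0.8196 − 0.2683) + 3.273 × 0.2683 = 3.839 mg/L.
DO = 10.1 − 3.839 = 6.261 mg/L.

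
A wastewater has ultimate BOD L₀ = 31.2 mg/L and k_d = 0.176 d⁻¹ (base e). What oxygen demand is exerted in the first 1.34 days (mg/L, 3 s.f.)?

y_t = L₀(1 − e^(−k_d t)) = 31.2 × (1 − e^(−0.176×1.34))
= 31.2 × (1 − 0.7899) = 31.2 × 0.2101 = 6.555 mg/L.

y ≈ 6.55 mg/L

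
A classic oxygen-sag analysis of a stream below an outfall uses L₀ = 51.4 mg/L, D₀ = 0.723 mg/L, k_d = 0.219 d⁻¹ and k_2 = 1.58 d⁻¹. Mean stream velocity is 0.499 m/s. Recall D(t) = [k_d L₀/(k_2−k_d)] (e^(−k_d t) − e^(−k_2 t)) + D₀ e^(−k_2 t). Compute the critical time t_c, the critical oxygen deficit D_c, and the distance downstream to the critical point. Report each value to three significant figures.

t_c ≈ 1.38 d; D_c ≈ 5.26 mg/L; x_c ≈ 59.7 km

With k_2/k_d = 7.215 and 1 − D₀(k_2−k_d)/(k_d L₀) = 0.9126,
t_c = ln(7.215 × 0.9126) / (1.58 − 0.219) = ln(6.584) / 1.361 = 1.885/1.361 = 1.385 d.
L(t_c) = L₀ e^(−k_d t_c) = 51.4 × 0.7384 = 37.95 mg/L, and at the critical point k_2 D_c = k_d L, so D_c = (0.219/1.58) × 37.95 = 5.261 mg/L.
x_c = v t_c = 0.499 m/s × 1.385 d × 86400 s/d = 59700 m ≈ 59.7 km.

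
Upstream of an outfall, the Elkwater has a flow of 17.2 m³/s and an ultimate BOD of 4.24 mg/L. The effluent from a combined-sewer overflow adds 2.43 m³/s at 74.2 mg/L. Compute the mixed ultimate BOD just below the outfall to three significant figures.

12.9 mg/L

Flow-weighted mixing: C = (Q_r C_r + Q_w C_w)/(Q_r + Q_w)
= (17.2×4.24 + 2.43×74.2)/(17.2 + 2.43) = 253.2/19.63 = 12.90 mg/L.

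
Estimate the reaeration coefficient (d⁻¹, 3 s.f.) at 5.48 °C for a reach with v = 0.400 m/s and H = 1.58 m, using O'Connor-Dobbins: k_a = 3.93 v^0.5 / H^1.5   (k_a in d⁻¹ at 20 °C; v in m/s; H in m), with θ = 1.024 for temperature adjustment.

k_a(20) = 3.93 × 0.400^0.5 / 1.58^1.5 = 3.93 × 0.6325 / 1.986 = 1.252 d⁻¹.
k_a(5.48) = 1.252 × 1.024^(5.48−20) = 1.252 × 0.7087 = 0.8869 d⁻¹.

k_a ≈ 0.887 d⁻¹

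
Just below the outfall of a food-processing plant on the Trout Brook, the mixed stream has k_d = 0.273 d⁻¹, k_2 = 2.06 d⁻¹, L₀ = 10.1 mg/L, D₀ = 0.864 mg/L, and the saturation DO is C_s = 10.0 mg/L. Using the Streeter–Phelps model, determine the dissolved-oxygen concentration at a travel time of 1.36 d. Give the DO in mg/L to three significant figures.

DO ≈ 8.98 mg/L

k_d L₀/(k_2−k_d) = 0.273×10.1/(2.06−0.273) = 2.757/1.787 = 1.543 mg/L.
e^(−k_d t) = e^(−0.273×1.360) = 0.6899; e^(−k_2 t) = e^(−2.06×1.360) = 0.06071.
D = 1.543 × (0.6899 − 0.06071) + 0.864 × 0.06071 = 0.9707 + 0.05246 = 1.023 mg/L.
DO = C_s − D = 10.0 − 1.023 = 8.977 mg/L.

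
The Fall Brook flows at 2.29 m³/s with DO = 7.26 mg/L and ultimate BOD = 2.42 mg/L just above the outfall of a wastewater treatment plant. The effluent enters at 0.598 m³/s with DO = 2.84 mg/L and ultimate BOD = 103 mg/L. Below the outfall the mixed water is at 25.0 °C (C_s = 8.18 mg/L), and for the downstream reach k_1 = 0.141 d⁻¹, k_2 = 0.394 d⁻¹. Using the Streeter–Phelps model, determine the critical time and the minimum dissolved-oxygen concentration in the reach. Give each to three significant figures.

Mixed DO = (2.29×7.26 + 0.598×2.84)/(2.29+0.598) = 18.32/2.888 = 6.345 mg/L.
Mixed L₀ = (2.29×2.42 + 0.598×103)/(2.888) = 67.14/2.888 = 23.25 mg/L.
Initial deficit D₀ = C_s − DO₀ = 8.18 − 6.345 = 1.835 mg/L.
t_c = (1/0.2530) ln[(0.394/0.141)(1 − 1.835×0.2530/(0.141×23.25))] = 3.953 × ln(2.398) = 3.458 d.
D_c = (0.141/0.394) × 23.25 × e^(−0.141×3.458) = 0.3579 × 23.25 × 0.6141 = 5.109 mg/L.
Minimum DO = 8.18 − 5.109 = 3.071 mg/L.

t_c ≈ 3.46 d; minimum DO ≈ 3.07 mg/L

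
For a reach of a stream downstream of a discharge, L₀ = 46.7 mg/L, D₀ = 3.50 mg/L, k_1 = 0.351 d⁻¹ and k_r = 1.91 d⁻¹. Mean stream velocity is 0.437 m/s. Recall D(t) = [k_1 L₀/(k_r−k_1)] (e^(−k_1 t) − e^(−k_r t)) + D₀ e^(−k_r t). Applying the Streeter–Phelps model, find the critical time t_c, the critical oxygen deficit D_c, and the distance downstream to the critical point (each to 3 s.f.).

t_c = [1/(k_r−k_1)] ln[(k_r/k_1)(1 − D₀(k_r−k_1)/(k_1 L₀))]
= [1/(1.91−0.351)] ln[(1.91/0.351)(1 − 3.50×1.559/(0.351×46.7))]
= (1/1.559) ln[5.442 × 0.6671] = 0.6414 × ln(3.630) = 0.6414 × 1.289 = 0.8270 d.
L(t_c) = L₀ e^(−k_1 t_c) = 46.7 × 0.7481 = 34.93 mg/L, and at the critical point k_r D_c = k_1 L, so D_c = (0.351/1.91) × 34.93 = 6.420 mg/L.
x_c = v t_c = 0.437 m/s × 0.8270 d × 86400 s/d = 31220 m ≈ 31.2 km.

t_c ≈ 0.827 d; D_c ≈ 6.42 mg/L; x_c ≈ 31.2 km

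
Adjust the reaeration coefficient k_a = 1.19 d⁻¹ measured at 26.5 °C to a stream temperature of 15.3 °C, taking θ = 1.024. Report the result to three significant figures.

k_a ≈ 0.912 d⁻¹

k_a(T₂) = k_a(T₁) · θ^(T₂−T₁) = 1.19 × 1.024^(15.3−26.5)
= 1.19 × 1.024^-11.2 = 1.19 × 0.7667 = 0.9124 d⁻¹.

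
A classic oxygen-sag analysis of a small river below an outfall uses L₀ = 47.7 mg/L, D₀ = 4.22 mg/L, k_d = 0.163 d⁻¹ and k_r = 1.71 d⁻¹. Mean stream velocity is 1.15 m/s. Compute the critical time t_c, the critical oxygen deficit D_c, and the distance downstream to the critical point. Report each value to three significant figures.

t_c ≈ 0.336 d; D_c ≈ 4.30 mg/L; x_c ≈ 33.4 km

t_c = [1/(k_r−k_d)] ln[(k_r/k_d)(1 − D₀(k_r−k_d)/(k_d L₀))]
= [1/(1.71−0.163)] ln[(1.71/0.163)(1 − 4.22×1.547/(0.163×47.7))]
= (1/1.547) ln[10.49 × 0.1604] = 0.6464 × ln(1.682) = 0.6464 × 0.5201 = 0.3362 d.
D_c = (k_d/k_r) L₀ e^(−k_d t_c) = (0.163/1.71) × 47.7 × e^(−0.163×0.3362) = 0.09532 × 47.7 × 0.9467 = 4.304 mg/L.
x_c = v t_c = 1.15 m/s × 0.3362 d × 86400 s/d = 33410 m ≈ 33.4 km.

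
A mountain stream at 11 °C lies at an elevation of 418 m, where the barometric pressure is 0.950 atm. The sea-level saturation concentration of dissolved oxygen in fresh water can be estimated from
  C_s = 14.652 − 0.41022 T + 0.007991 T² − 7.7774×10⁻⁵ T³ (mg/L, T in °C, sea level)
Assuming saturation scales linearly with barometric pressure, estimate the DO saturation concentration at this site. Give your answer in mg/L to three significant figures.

C_s ≈ 10.5 mg/L

At sea level: C_s = 14.652 − 0.41022×11 + 0.007991×11² − 7.7774×10⁻⁵×11³ = 11.00 mg/L.
Pressure correction: C_s' = 11.00 × 0.950 = 10.45 mg/L.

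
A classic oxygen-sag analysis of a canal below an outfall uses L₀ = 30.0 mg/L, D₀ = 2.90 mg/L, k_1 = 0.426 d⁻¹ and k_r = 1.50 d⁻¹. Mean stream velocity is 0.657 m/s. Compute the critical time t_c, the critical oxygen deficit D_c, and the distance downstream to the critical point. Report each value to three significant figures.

t_c ≈ 0.912 d; D_c ≈ 5.78 mg/L; x_c ≈ 51.8 km

With k_r/k_1 = 3.521 and 1 − D₀(k_r−k_1)/(k_1 L₀) = 0.7563,
t_c = ln(3.521 × 0.7563) / (1.50 − 0.426) = ln(2.663) / 1.074 = 0.9795/1.074 = 0.9120 d.
L(t_c) = L₀ e^(−k_1 t_c) = 30.0 × 0.6781 = 20.34 mg/L, and at the critical point k_r D_c = k_1 L, so D_c = (0.426/1.50) × 20.34 = 5.777 mg/L.
x_c = v t_c = 0.657 m/s × 0.9120 d × 86400 s/d = 51770 m ≈ 51.8 km.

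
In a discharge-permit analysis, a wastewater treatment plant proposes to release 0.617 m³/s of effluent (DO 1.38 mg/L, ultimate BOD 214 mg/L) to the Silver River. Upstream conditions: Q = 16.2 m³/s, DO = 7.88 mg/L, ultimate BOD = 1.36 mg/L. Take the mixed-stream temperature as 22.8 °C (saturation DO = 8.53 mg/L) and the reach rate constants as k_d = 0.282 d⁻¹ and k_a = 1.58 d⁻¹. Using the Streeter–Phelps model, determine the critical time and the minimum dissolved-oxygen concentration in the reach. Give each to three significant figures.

t_c ≈ 0.872 d; minimum DO ≈ 7.25 mg/L

Mixed DO = (16.2×7.88 + 0.617×1.38)/(16.2+0.617) = 128.5/16.82 = 7.642 mg/L.
Mixed L₀ = (16.2×1.36 + 0.617×214)/(16.82) = 154.1/16.82 = 9.162 mg/L.
Initial deficit D₀ = C_s − DO₀ = 8.53 − 7.642 = 0.8885 mg/L.
t_c = (1/1.298) ln[(1.58/0.282)(1 − 0.8885×1.298/(0.282×9.162))] = 0.7704 × ln(3.102) = 0.8721 d.
D_c = (0.282/1.58) × 9.162 × e^(−0.282×0.8721) = 0.1785 × 9.162 × 0.7820 = 1.279 mg/L.
Minimum DO = 8.53 − 1.279 = 7.251 mg/L.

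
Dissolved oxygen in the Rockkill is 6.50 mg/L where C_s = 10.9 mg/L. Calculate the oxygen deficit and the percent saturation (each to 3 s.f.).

D ≈ 4.40 mg/L; 59.6 % saturation

D = C_s − C = 10.9 − 6.50 = 4.40 mg/L.
% saturation = 6.50/10.9 × 100 = 59.6 %.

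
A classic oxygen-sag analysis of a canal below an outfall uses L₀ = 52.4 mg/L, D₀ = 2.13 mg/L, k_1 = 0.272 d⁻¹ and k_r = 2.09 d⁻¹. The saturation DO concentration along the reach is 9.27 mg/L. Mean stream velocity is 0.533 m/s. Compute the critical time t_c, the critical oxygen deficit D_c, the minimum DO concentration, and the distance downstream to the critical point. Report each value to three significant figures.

t_c = [1/(k_r−k_1)] ln[(k_r/k_1)(1 − D₀(k_r−k_1)/(k_1 L₀))]
= [1/(2.09−0.272)] ln[(2.09/0.272)(1 − 2.13×1.818/(0.272×52.4))]
= (1/1.818) ln[7.684 × 0.7283] = 0.5501 × ln(5.596) = 0.5501 × 1.722 = 0.9472 d.
L(t_c) = L₀ e^(−k_1 t_c) = 52.4 × 0.7729 = 40.50 mg/L, and at the critical point k_r D_c = k_1 L, so D_c = (0.272/2.09) × 40.50 = 5.271 mg/L.
Minimum DO = C_s − D_c = 9.27 − 5.271 = 3.999 mg/L.
x_c = v t_c = 0.533 m/s × 0.9472 d × 86400 s/d = 43620 m ≈ 43.6 km.

t_c ≈ 0.947 d; D_c ≈ 5.27 mg/L; min DO ≈ 4.00 mg/L; x_c ≈ 43.6 km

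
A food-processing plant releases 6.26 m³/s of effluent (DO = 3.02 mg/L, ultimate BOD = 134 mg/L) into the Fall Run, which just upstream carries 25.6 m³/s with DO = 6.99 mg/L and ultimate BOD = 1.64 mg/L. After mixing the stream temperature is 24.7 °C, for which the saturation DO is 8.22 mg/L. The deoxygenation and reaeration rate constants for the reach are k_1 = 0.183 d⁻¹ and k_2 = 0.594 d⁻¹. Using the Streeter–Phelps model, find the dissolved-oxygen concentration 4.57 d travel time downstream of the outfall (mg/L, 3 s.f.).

DO ≈ 3.57 mg/L

Mixed DO = (25.6×6.99 + 6.26×3.02)/(25.6+6.26) = 197.8/31.86 = 6.210 mg/L.
Mixed L₀ = (25.6×1.64 + 6.26×134)/(31.86) = 880.8/31.86 = 27.65 mg/L.
Initial deficit D₀ = C_s − DO₀ = 8.22 − 6.210 = 2.010 mg/L.
D(4.57) = [0.183×27.65/(0.594−0.183)](e^(−0.183×4.57) − e^(−0.594×4.57)) + 2.010 e^(−0.594×4.57)
= 12.31 × (0.4333 − 0.06623) + 2.010 × 0.06623 = 4.652 mg/L.
DO = 8.22 − 4.652 = 3.568 mg/L.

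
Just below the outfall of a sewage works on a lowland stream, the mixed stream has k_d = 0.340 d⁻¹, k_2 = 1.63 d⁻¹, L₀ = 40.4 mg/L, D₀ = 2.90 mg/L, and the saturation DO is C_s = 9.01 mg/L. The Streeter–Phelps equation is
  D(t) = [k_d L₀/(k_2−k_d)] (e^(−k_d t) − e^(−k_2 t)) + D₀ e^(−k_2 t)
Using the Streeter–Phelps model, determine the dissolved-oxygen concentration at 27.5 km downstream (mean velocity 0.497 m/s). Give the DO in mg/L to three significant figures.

Travel time t = x/v = 27.5 km / (0.497 m/s) = 27500 m / 0.497 m/s = 55330 s = 0.6404 d.
k_d L₀/(k_2−k_d) = 0.340×40.4/(1.63−0.340) = 13.74/1.290 = 10.65 mg/L.
e^(−k_d t) = e^(−0.340×0.6404) = 0.8043; e^(−k_2 t) = e^(−1.63×0.6404) = 0.3521.
D = 10.65 × (0.8043 − 0.3521) + 2.90 × 0.3521 = 4.816 + 1.021 = 5.837 mg/L.
DO = C_s − D = 9.01 − 5.837 = 3.173 mg/L.

DO ≈ 3.17 mg/L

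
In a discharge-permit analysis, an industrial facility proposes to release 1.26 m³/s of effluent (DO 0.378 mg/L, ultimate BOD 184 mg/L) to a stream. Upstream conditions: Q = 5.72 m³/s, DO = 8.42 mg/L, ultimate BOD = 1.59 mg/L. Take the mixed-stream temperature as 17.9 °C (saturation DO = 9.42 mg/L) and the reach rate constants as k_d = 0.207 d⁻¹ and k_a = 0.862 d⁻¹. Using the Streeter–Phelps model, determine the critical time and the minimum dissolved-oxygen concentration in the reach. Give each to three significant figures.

Mixed DO = (5.72×8.42 + 1.26×0.378)/(5.72+1.26) = 48.64/6.980 = 6.968 mg/L.
Mixed L₀ = (5.72×1.59 + 1.26×184)/(6.980) = 240.9/6.980 = 34.52 mg/L.
Initial deficit D₀ = C_s − DO₀ = 9.42 − 6.968 = 2.452 mg/L.
t_c = (1/0.6550) ln[(0.862/0.207)(1 − 2.452×0.6550/(0.207×34.52))] = 1.527 × ln(3.228) = 1.789 d.
D_c = (0.207/0.862) × 34.52 × e^(−0.207×1.789) = 0.2401 × 34.52 × 0.6905 = 5.723 mg/L.
Minimum DO = 9.42 − 5.723 = 3.697 mg/L.

t_c ≈ 1.79 d; minimum DO ≈ 3.70 mg/L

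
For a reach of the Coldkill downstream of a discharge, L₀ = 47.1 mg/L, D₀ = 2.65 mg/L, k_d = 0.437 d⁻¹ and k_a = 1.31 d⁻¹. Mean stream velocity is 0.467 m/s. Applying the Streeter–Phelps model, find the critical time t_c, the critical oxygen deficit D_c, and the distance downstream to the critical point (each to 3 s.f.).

t_c ≈ 1.12 d; D_c ≈ 9.63 mg/L; x_c ≈ 45.2 km

At the critical point dD/dt = 0, so k_d L₀ e^(−k_d t) = k_a D. Substituting D(t) from the Streeter–Phelps equation and solving for t gives
t_c = ln[(k_a/k_d)(1 − D₀(k_a−k_d)/(k_d L₀))] / (k_a−k_d).
Here k_a−k_d = 0.8730 d⁻¹ and 1 − D₀(k_a−k_d)/(k_d L₀) = 1 − 2.65×0.8730/(0.437×47.1) = 0.8876, so
t_c = ln(2.998 × 0.8876) / 0.8730 = 0.9786 / 0.8730 = 1.121 d.
L(t_c) = L₀ e^(−k_d t_c) = 47.1 × 0.6127 = 28.86 mg/L, and at the critical point k_a D_c = k_d L, so D_c = (0.437/1.31) × 28.86 = 9.627 mg/L.
x_c = v t_c = 0.467 m/s × 1.121 d × 86400 s/d = 45230 m ≈ 45.2 km.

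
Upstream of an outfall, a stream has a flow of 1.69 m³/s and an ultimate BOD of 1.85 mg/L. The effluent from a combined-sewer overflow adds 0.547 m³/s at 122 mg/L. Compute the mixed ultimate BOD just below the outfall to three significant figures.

Flow-weighted mixing: C = (Q_r C_r + Q_w C_w)/(Q_r + Q_w)
= (1.69×1.85 + 0.547×122)/(1.69 + 0.547) = 69.86/2.237 = 31.23 mg/L.

31.2 mg/L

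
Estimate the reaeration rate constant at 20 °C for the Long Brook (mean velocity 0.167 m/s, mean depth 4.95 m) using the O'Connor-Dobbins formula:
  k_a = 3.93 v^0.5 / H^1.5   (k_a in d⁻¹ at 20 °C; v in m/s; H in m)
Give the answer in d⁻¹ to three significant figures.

k_a = 3.93 × 0.167^0.5 / 4.95^1.5 = 3.93 × 0.4087 / 11.01 = 0.1458 d⁻¹.

k_a ≈ 0.146 d⁻¹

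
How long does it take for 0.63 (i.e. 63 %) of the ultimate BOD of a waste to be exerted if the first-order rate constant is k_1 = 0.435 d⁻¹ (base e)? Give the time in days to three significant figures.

t ≈ 2.29 d

y/L₀ = 1 − e^(−k_1 t) = 0.63 ⇒ e^(−k_1 t) = 0.370
t = −ln(0.370) / 0.435 = 0.9943 / 0.435 = 2.286 d.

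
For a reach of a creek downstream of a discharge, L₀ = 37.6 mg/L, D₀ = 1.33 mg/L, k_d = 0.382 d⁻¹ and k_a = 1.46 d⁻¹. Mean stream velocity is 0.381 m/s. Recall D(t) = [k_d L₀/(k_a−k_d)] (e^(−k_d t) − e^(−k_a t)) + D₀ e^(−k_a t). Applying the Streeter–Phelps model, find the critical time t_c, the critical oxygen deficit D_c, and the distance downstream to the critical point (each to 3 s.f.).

t_c = [1/(k_a−k_d)] ln[(k_a/k_d)(1 − D₀(k_a−k_d)/(k_d L₀))]
= [1/(1.46−0.382)] ln[(1.46/0.382)(1 − 1.33×1.078/(0.382×37.6))]
= (1/1.078) ln[3.822 × 0.9002] = 0.9276 × ln(3.440) = 0.9276 × 1.236 = 1.146 d.
D_c = (k_d/k_a) L₀ e^(−k_d t_c) = (0.382/1.46) × 37.6 × e^(−0.382×1.146) = 0.2616 × 37.6 × 0.6454 = 6.350 mg/L.
x_c = v t_c = 0.381 m/s × 1.146 d × 86400 s/d = 37730 m ≈ 37.7 km.

t_c ≈ 1.15 d; D_c ≈ 6.35 mg/L; x_c ≈ 37.7 km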